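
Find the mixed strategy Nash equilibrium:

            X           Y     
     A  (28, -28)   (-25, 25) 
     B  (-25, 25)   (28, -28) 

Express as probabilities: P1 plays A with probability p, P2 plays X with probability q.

p = 0.5, q = 0.5

Work:
Find probabilities that make opponent indifferent:
P2 chooses q to make P1 indifferent between A and B
P1 chooses p to make P2 indifferent between X and Y
Mixed NE: P1 plays (A: 0.5, B: 0.5), P2 plays (X: 0.5, Y: 0.5)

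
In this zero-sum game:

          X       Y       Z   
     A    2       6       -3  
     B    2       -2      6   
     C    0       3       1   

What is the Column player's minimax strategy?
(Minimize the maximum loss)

Column should play X, value = 2

Work:
Column player minimizes Row's maximum payoff:
Column X: max payoff to Row = 2
Column Y: max payoff to Row = 6
Column Z: max payoff to Row = 6
Minimum is 2, achieved by column X.
Minimax strategy: X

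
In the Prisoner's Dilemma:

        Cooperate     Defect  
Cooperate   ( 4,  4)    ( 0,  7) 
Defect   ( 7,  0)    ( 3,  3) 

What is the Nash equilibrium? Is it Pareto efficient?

(Defect, Defect) is NE; not Pareto efficient

Work:
Defect dominates Cooperate for both players:
If P2 cooperates: Defect (7) > Cooperate (4)
If P2 defects: Defect (3) > Cooperate (0)
NE: (Defect, Defect) with payoff (3, 3)
But (Cooperate, Cooperate) = (4, 4) Pareto dominates (3, 3)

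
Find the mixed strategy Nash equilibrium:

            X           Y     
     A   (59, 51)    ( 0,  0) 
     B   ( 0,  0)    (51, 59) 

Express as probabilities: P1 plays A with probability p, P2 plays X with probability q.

p = 0.5364, q = 0.4636

Work:
Find probabilities that make opponent indifferent:
P2 chooses q to make P1 indifferent between A and B
P1 chooses p to make P2 indifferent between X and Y
Mixed NE: P1 plays (A: 0.5364, B: 0.4636), P2 plays (X: 0.4636, Y: 0.5364)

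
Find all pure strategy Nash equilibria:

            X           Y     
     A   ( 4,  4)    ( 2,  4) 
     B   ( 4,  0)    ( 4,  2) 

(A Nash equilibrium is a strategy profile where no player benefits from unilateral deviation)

Nash equilibrium: (A, X), (B, Y)

Work:
Best responses:
  P1 vs X: payoffs [4, 4] → best response A/B (payoff 4)
  P1 vs Y: payoffs [2, 4] → best response B (payoff 4)
  P2 vs A: payoffs [4, 4] → best response X/Y (payoff 4)
  P2 vs B: payoffs [0, 2] → best response Y (payoff 2)
Mutual best responses: (A,X), (B,Y) → Nash equilibria.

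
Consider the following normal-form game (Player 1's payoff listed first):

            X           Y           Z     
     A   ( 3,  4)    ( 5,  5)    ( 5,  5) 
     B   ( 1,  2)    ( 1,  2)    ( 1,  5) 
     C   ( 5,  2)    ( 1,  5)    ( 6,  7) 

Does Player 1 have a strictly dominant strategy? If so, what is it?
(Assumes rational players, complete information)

No strictly dominant strategy exists for Player 1

Work:
A strategy strictly dominates another if it gives a strictly higher payoff against every opponent action. Compare each pair of P1's strategies column-by-column:
  A vs B: [3 vs 1, 5 vs 1, 5 vs 1] → A strictly dominates B
  A vs C: [3 vs 5, 5 vs 1, 5 vs 6] → A does not strictly dominate C (column X: 3 ≤ 5)
  B vs A: [1 vs 3, 1 vs 5, 1 vs 5] → B does not strictly dominate A (column X: 1 ≤ 3)
  B vs C: [1 vs 5, 1 vs 1, 1 vs 6] → B does not strictly dominate C (column X: 1 ≤ 5)
  C vs A: [5 vs 3, 1 vs 5, 6 vs 5] → C does not strictly dominate A (column Y: 1 ≤ 5)
  C vs B: [5 vs 1, 1 vs 1, 6 vs 1] → C does not strictly dominate B (column Y: 1 ≤ 1)
No single strategy strictly dominates all others → no strictly dominant strategy.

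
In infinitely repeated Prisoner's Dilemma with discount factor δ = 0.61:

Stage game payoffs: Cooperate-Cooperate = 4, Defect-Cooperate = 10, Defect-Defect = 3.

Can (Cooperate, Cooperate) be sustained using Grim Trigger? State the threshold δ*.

δ* = 0.8571; since δ = 0.61 < 0.8571, cooperation cannot be sustained

Work:
For Grim Trigger:
Cooperate forever: 4/(1-δ)
Defect then punished: 10 + 3·δ/(1-δ)
Need: 4/(1-δ) ≥ 10 + 3·δ/(1-δ)
Solving: δ ≥ (T-R)/(T-P) = (10-4)/(10-3) = 0.8571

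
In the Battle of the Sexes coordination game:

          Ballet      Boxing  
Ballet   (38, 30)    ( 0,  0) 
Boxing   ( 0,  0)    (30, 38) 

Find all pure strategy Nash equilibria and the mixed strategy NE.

Pure NE: (Ballet, Ballet) and (Boxing, Boxing); Mixed NE: p = 0.5588, q = 0.4412

Work:
Check pure NE:
(Ballet, Ballet): (38, 30) - no unilateral deviation beneficial
(Boxing, Boxing): (30, 38) - no unilateral deviation beneficial
Mixed NE: P1 plays Ballet with p = 0.5588, P2 plays Ballet with q = 0.4412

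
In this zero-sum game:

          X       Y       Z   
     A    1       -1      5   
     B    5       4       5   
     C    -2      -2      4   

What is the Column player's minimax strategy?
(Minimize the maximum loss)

Column should play Y, value = 4

Work:
Column player minimizes Row's maximum payoff:
Column X: max payoff to Row = 5
Column Y: max payoff to Row = 4
Column Z: max payoff to Row = 5
Minimum is 4, achieved by column Y.
Minimax strategy: Y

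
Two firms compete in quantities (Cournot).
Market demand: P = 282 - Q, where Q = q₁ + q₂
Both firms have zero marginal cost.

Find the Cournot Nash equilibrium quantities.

q₁* = q₂* = 94.0; P* = 94.0

Work:
Profit: π_i = P·q_i = (a - q_i - q_j)·q_i
FOC: ∂π_i/∂q_i = a - 2q_i - q_j = 0
Reaction function: q_i = (282 - q_j)/2
Symmetry: q* = 282/3 = 94.0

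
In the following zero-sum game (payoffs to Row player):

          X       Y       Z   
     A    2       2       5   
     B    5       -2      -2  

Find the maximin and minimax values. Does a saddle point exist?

Maximin = 2, Minimax = 2, Saddle: True

Work:
Row minimums: [2, -2] → maximin = 2
Column maximums: [5, 2, 5] → minimax = 2
Saddle point exists! Game value = 2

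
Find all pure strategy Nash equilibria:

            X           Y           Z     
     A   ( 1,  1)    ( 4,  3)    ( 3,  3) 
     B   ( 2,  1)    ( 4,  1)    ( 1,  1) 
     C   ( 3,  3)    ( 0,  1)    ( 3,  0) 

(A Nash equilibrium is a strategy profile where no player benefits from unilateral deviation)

Nash equilibrium: (A, Y), (A, Z), (B, Y), (C, X)

Work:
Best responses:
  P1 vs X: payoffs [1, 2, 3] → best response C (payoff 3)
  P1 vs Y: payoffs [4, 4, 0] → best response A/B (payoff 4)
  P1 vs Z: payoffs [3, 1, 3] → best response A/C (payoff 3)
  P2 vs A: payoffs [1, 3, 3] → best response Y/Z (payoff 3)
  P2 vs B: payoffs [1, 1, 1] → best response X/Y/Z (payoff 1)
  P2 vs C: payoffs [3, 1, 0] → best response X (payoff 3)
Mutual best responses: (A,Y), (A,Z), (B,Y), (C,X) → Nash equilibria.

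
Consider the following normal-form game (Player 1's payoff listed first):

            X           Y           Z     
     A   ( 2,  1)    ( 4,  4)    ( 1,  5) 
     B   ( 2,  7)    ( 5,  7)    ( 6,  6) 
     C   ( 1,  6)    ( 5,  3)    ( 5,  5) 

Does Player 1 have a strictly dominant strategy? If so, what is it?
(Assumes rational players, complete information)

No strictly dominant strategy exists for Player 1

Work:
A strategy strictly dominates another if it gives a strictly higher payoff against every opponent action. Compare each pair of P1's strategies column-by-column:
  A vs B: [2 vs 2, 4 vs 5, 1 vs 6] → A does not strictly dominate B (column X: 2 ≤ 2)
  A vs C: [2 vs 1, 4 vs 5, 1 vs 5] → A does not strictly dominate C (column Y: 4 ≤ 5)
  B vs A: [2 vs 2, 5 vs 4, 6 vs 1] → B does not strictly dominate A (column X: 2 ≤ 2)
  B vs C: [2 vs 1, 5 vs 5, 6 vs 5] → B does not strictly dominate C (column Y: 5 ≤ 5)
  C vs A: [1 vs 2, 5 vs 4, 5 vs 1] → C does not strictly dominate A (column X: 1 ≤ 2)
  C vs B: [1 vs 2, 5 vs 5, 5 vs 6] → C does not strictly dominate B (column X: 1 ≤ 2)
No single strategy strictly dominates all others → no strictly dominant strategy.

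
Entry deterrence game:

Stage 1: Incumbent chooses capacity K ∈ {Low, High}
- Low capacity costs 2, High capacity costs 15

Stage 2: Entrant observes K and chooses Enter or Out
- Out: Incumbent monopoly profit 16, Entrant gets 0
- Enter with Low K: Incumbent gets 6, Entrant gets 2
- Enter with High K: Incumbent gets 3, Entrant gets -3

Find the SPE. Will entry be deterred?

SPE: (Low, Enter|Low, Out|High); Entry not deterred. Incumbent net profit = 4, Entrant gets 2

Work:
After Low K: Entrant enters (2 > 0)
After High K: Entrant stays out (-3 < 0)
Incumbent: Low → 6−2=4, High → 16−15=1
Incumbent chooses Low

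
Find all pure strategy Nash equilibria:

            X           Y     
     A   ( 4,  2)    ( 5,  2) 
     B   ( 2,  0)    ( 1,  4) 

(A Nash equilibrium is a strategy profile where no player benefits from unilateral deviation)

Nash equilibrium: (A, X), (A, Y)

Work:
Best responses:
  P1 vs X: payoffs [4, 2] → best response A (payoff 4)
  P1 vs Y: payoffs [5, 1] → best response A (payoff 5)
  P2 vs A: payoffs [2, 2] → best response X/Y (payoff 2)
  P2 vs B: payoffs [0, 4] → best response Y (payoff 4)
Mutual best responses: (A,X), (A,Y) → Nash equilibria.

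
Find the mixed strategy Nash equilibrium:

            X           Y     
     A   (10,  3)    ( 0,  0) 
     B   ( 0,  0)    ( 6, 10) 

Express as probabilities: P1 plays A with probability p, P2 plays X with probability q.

p = 0.7692, q = 0.375

Work:
Find probabilities that make opponent indifferent:
P2 chooses q to make P1 indifferent between A and B
P1 chooses p to make P2 indifferent between X and Y
Mixed NE: P1 plays (A: 0.7692, B: 0.2308), P2 plays (X: 0.375, Y: 0.625)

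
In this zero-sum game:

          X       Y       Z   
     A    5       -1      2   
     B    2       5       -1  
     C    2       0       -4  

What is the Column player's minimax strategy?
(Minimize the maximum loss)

Column should play Z, value = 2

Work:
Column player minimizes Row's maximum payoff:
Column X: max payoff to Row = 5
Column Y: max payoff to Row = 5
Column Z: max payoff to Row = 2
Minimum is 2, achieved by column Z.
Minimax strategy: Z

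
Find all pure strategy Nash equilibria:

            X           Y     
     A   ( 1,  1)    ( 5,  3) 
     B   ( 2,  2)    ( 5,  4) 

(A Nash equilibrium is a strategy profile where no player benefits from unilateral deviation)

Nash equilibrium: (A, Y), (B, Y)

Work:
Best responses:
  P1 vs X: payoffs [1, 2] → best response B (payoff 2)
  P1 vs Y: payoffs [5, 5] → best response A/B (payoff 5)
  P2 vs A: payoffs [1, 3] → best response Y (payoff 3)
  P2 vs B: payoffs [2, 4] → best response Y (payoff 4)
Mutual best responses: (A,Y), (B,Y) → Nash equilibria.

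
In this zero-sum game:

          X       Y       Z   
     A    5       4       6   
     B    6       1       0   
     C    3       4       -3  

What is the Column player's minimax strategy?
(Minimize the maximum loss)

Column should play Y, value = 4

Work:
Column player minimizes Row's maximum payoff:
Column X: max payoff to Row = 6
Column Y: max payoff to Row = 4
Column Z: max payoff to Row = 6
Minimum is 4, achieved by column Y.
Minimax strategy: Y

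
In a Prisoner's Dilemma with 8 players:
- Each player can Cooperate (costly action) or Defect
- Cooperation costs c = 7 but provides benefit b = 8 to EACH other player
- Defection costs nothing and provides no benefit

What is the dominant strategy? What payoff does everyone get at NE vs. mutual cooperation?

Dominant: Defect; NE payoff = 0; Coop payoff = 49

Work:
Defect dominates (saves cost c = 7, benefit to others is external)
NE: All defect → everyone gets 0
If all cooperate: each receives (7)×8 - 7 = 49
Social dilemma: 49 > 0 but NE gives 0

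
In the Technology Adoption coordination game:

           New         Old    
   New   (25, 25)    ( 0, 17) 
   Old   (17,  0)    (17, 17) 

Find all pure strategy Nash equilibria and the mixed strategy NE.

Pure NE: (New, New) and (Old, Old); Mixed NE: p = 0.68, q = 0.68

Work:
Check pure NE:
(New, New): (25, 25) - no unilateral deviation beneficial
(Old, Old): (17, 17) - no unilateral deviation beneficial
Mixed NE: P1 plays New with p = 0.68, P2 plays New with q = 0.68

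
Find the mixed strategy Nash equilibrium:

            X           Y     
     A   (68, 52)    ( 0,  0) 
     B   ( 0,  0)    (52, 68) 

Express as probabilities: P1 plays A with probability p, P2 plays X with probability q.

p = 0.5667, q = 0.4333

Work:
Find probabilities that make opponent indifferent:
P2 chooses q to make P1 indifferent between A and B
P1 chooses p to make P2 indifferent between X and Y
Mixed NE: P1 plays (A: 0.5667, B: 0.4333), P2 plays (X: 0.4333, Y: 0.5667)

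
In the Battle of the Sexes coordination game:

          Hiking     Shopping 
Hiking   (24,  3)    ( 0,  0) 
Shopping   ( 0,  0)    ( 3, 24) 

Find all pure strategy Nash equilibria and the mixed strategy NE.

Pure NE: (Hiking, Hiking) and (Shopping, Shopping); Mixed NE: p = 0.8889, q = 0.1111

Work:
Check pure NE:
(Hiking, Hiking): (24, 3) - no unilateral deviation beneficial
(Shopping, Shopping): (3, 24) - no unilateral deviation beneficial
Mixed NE: P1 plays Hiking with p = 0.8889, P2 plays Hiking with q = 0.1111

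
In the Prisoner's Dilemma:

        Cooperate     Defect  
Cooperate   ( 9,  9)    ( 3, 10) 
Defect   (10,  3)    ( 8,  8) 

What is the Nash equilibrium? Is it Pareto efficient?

(Defect, Defect) is NE; not Pareto efficient

Work:
Defect dominates Cooperate for both players:
If P2 cooperates: Defect (10) > Cooperate (9)
If P2 defects: Defect (8) > Cooperate (3)
NE: (Defect, Defect) with payoff (8, 8)
But (Cooperate, Cooperate) = (9, 9) Pareto dominates (8, 8)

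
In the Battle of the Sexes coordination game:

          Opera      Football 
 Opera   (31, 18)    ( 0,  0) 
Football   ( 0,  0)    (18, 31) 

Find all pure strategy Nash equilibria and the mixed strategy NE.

Pure NE: (Opera, Opera) and (Football, Football); Mixed NE: p = 0.6327, q = 0.3673

Work:
Check pure NE:
(Opera, Opera): (31, 18) - no unilateral deviation beneficial
(Football, Football): (18, 31) - no unilateral deviation beneficial
Mixed NE: P1 plays Opera with p = 0.6327, P2 plays Opera with q = 0.3673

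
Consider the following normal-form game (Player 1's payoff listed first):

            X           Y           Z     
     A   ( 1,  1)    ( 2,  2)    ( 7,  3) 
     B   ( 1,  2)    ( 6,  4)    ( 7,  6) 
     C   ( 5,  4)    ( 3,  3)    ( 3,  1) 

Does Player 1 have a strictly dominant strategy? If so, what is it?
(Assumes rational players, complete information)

No strictly dominant strategy exists for Player 1

Work:
A strategy strictly dominates another if it gives a strictly higher payoff against every opponent action. Compare each pair of P1's strategies column-by-column:
  A vs B: [1 vs 1, 2 vs 6, 7 vs 7] → A does not strictly dominate B (column X: 1 ≤ 1)
  A vs C: [1 vs 5, 2 vs 3, 7 vs 3] → A does not strictly dominate C (column X: 1 ≤ 5)
  B vs A: [1 vs 1, 6 vs 2, 7 vs 7] → B does not strictly dominate A (column X: 1 ≤ 1)
  B vs C: [1 vs 5, 6 vs 3, 7 vs 3] → B does not strictly dominate C (column X: 1 ≤ 5)
  C vs A: [5 vs 1, 3 vs 2, 3 vs 7] → C does not strictly dominate A (column Z: 3 ≤ 7)
  C vs B: [5 vs 1, 3 vs 6, 3 vs 7] → C does not strictly dominate B (column Y: 3 ≤ 6)
No single strategy strictly dominates all others → no strictly dominant strategy.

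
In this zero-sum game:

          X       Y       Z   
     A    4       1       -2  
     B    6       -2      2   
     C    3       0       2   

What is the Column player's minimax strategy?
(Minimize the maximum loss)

Column should play Y, value = 1

Work:
Column player minimizes Row's maximum payoff:
Column X: max payoff to Row = 6
Column Y: max payoff to Row = 1
Column Z: max payoff to Row = 2
Minimum is 1, achieved by column Y.
Minimax strategy: Y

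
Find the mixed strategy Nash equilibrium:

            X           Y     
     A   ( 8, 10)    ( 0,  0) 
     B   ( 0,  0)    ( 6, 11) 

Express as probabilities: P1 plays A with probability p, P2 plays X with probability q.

p = 0.5238, q = 0.4286

Work:
Find probabilities that make opponent indifferent:
P2 chooses q to make P1 indifferent between A and B
P1 chooses p to make P2 indifferent between X and Y
Mixed NE: P1 plays (A: 0.5238, B: 0.4762), P2 plays (X: 0.4286, Y: 0.5714)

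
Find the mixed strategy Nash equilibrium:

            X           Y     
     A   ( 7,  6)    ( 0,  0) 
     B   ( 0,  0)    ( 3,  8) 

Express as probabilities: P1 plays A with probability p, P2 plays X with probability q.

p = 0.5714, q = 0.3

Work:
Find probabilities that make opponent indifferent:
P2 chooses q to make P1 indifferent between A and B
P1 chooses p to make P2 indifferent between X and Y
Mixed NE: P1 plays (A: 0.5714, B: 0.4286), P2 plays (X: 0.3, Y: 0.7)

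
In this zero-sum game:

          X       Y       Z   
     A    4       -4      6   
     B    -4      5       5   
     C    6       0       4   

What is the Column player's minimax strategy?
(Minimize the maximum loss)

Column should play Y, value = 5

Work:
Column player minimizes Row's maximum payoff:
Column X: max payoff to Row = 6
Column Y: max payoff to Row = 5
Column Z: max payoff to Row = 6
Minimum is 5, achieved by column Y.
Minimax strategy: Y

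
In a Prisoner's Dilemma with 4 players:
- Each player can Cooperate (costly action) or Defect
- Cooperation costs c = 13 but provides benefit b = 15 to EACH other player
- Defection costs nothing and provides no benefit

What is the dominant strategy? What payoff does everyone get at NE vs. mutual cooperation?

Dominant: Defect; NE payoff = 0; Coop payoff = 32

Work:
Defect dominates (saves cost c = 13, benefit to others is external)
NE: All defect → everyone gets 0
If all cooperate: each receives (3)×15 - 13 = 32
Social dilemma: 32 > 0 but NE gives 0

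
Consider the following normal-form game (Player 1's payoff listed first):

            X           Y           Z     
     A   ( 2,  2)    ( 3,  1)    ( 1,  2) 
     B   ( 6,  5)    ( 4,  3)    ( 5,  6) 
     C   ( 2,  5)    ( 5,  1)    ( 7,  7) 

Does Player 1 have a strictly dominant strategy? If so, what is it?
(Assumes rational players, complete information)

No strictly dominant strategy exists for Player 1

Work:
A strategy strictly dominates another if it gives a strictly higher payoff against every opponent action. Compare each pair of P1's strategies column-by-column:
  A vs B: [2 vs 6, 3 vs 4, 1 vs 5] → A does not strictly dominate B (column X: 2 ≤ 6)
  A vs C: [2 vs 2, 3 vs 5, 1 vs 7] → A does not strictly dominate C (column X: 2 ≤ 2)
  B vs A: [6 vs 2, 4 vs 3, 5 vs 1] → B strictly dominates A
  B vs C: [6 vs 2, 4 vs 5, 5 vs 7] → B does not strictly dominate C (column Y: 4 ≤ 5)
  C vs A: [2 vs 2, 5 vs 3, 7 vs 1] → C does not strictly dominate A (column X: 2 ≤ 2)
  C vs B: [2 vs 6, 5 vs 4, 7 vs 5] → C does not strictly dominate B (column X: 2 ≤ 6)
No single strategy strictly dominates all others → no strictly dominant strategy.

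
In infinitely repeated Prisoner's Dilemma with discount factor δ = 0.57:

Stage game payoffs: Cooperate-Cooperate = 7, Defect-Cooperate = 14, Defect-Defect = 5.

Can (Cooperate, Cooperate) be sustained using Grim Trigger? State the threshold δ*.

δ* = 0.7778; since δ = 0.57 < 0.7778, cooperation cannot be sustained

Work:
For Grim Trigger:
Cooperate forever: 7/(1-δ)
Defect then punished: 14 + 5·δ/(1-δ)
Need: 7/(1-δ) ≥ 14 + 5·δ/(1-δ)
Solving: δ ≥ (T-R)/(T-P) = (14-7)/(14-5) = 0.7778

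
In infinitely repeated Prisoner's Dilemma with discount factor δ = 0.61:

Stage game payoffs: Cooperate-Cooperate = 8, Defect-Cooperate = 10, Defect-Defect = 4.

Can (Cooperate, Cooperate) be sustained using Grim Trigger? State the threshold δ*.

δ* = 0.3333; since δ = 0.61 ≥ 0.3333, cooperation can be sustained

Work:
For Grim Trigger:
Cooperate forever: 8/(1-δ)
Defect then punished: 10 + 4·δ/(1-δ)
Need: 8/(1-δ) ≥ 10 + 4·δ/(1-δ)
Solving: δ ≥ (T-R)/(T-P) = (10-8)/(10-4) = 0.3333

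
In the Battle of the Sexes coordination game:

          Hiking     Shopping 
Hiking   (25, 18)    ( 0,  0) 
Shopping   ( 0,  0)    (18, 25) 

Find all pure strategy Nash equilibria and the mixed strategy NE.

Pure NE: (Hiking, Hiking) and (Shopping, Shopping); Mixed NE: p = 0.5814, q = 0.4186

Work:
Check pure NE:
(Hiking, Hiking): (25, 18) - no unilateral deviation beneficial
(Shopping, Shopping): (18, 25) - no unilateral deviation beneficial
Mixed NE: P1 plays Hiking with p = 0.5814, P2 plays Hiking with q = 0.4186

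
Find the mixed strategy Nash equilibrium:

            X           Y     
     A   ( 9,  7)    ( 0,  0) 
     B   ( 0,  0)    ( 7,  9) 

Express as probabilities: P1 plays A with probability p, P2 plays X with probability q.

p = 0.5625, q = 0.4375

Work:
Find probabilities that make opponent indifferent:
P2 chooses q to make P1 indifferent between A and B
P1 chooses p to make P2 indifferent between X and Y
Mixed NE: P1 plays (A: 0.5625, B: 0.4375), P2 plays (X: 0.4375, Y: 0.5625)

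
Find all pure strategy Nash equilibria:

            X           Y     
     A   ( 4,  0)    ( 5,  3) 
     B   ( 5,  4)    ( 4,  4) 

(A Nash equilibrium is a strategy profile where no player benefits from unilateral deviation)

Nash equilibrium: (A, Y), (B, X)

Work:
Best responses:
  P1 vs X: payoffs [4, 5] → best response B (payoff 5)
  P1 vs Y: payoffs [5, 4] → best response A (payoff 5)
  P2 vs A: payoffs [0, 3] → best response Y (payoff 3)
  P2 vs B: payoffs [4, 4] → best response X/Y (payoff 4)
Mutual best responses: (A,Y), (B,X) → Nash equilibria.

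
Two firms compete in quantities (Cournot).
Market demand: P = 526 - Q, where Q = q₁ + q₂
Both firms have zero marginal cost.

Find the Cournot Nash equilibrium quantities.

q₁* = q₂* = 175.33; P* = 175.33

Work:
Profit: π_i = P·q_i = (a - q_i - q_j)·q_i
FOC: ∂π_i/∂q_i = a - 2q_i - q_j = 0
Reaction function: q_i = (526 - q_j)/2
Symmetry: q* = 526/3 = 175.33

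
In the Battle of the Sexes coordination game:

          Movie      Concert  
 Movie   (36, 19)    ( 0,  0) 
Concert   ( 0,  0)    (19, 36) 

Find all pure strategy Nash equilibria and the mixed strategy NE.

Pure NE: (Movie, Movie) and (Concert, Concert); Mixed NE: p = 0.6545, q = 0.3455

Work:
Check pure NE:
(Movie, Movie): (36, 19) - no unilateral deviation beneficial
(Concert, Concert): (19, 36) - no unilateral deviation beneficial
Mixed NE: P1 plays Movie with p = 0.6545, P2 plays Movie with q = 0.3455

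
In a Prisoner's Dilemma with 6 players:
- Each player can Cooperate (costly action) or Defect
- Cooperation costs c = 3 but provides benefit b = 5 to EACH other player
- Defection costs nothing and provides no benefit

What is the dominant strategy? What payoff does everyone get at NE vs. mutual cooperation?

Dominant: Defect; NE payoff = 0; Coop payoff = 22

Work:
Defect dominates (saves cost c = 3, benefit to others is external)
NE: All defect → everyone gets 0
If all cooperate: each receives (5)×5 - 3 = 22
Social dilemma: 22 > 0 but NE gives 0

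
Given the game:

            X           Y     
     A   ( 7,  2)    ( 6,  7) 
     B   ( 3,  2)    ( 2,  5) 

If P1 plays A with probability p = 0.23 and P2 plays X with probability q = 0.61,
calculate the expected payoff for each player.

E[P1] = 3.53, E[P2] = 3.3494

Work:
E[P1] = p·q·π₁(A,X) + p·(1-q)·π₁(A,Y) + (1-p)·q·π₁(B,X) + (1-p)·(1-q)·π₁(B,Y)
= 0.23·0.61·7 + 0.23·0.39·6 + 0.77·0.61·3 + 0.77·0.39·2
= 3.53

E[P2] = 3.3494 (similar calculation)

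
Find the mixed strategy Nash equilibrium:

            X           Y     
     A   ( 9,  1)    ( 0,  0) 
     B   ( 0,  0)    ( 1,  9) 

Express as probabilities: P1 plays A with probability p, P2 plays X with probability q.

p = 0.9, q = 0.1

Work:
Find probabilities that make opponent indifferent:
P2 chooses q to make P1 indifferent between A and B
P1 chooses p to make P2 indifferent between X and Y
Mixed NE: P1 plays (A: 0.9, B: 0.1), P2 plays (X: 0.1, Y: 0.9)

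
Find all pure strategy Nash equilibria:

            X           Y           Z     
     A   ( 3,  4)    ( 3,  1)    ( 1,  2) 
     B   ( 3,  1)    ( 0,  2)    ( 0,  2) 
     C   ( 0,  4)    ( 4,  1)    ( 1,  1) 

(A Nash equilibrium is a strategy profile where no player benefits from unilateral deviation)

Nash equilibrium: (A, X)

Work:
Best responses:
  P1 vs X: payoffs [3, 3, 0] → best response A/B (payoff 3)
  P1 vs Y: payoffs [3, 0, 4] → best response C (payoff 4)
  P1 vs Z: payoffs [1, 0, 1] → best response A/C (payoff 1)
  P2 vs A: payoffs [4, 1, 2] → best response X (payoff 4)
  P2 vs B: payoffs [1, 2, 2] → best response Y/Z (payoff 2)
  P2 vs C: payoffs [4, 1, 1] → best response X (payoff 4)
Mutual best responses: (A,X) → Nash equilibria.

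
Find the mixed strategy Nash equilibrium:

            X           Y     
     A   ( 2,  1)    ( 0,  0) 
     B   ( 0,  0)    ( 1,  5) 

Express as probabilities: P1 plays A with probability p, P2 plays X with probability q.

p = 0.8333, q = 0.3333

Work:
Find probabilities that make opponent indifferent:
P2 chooses q to make P1 indifferent between A and B
P1 chooses p to make P2 indifferent between X and Y
Mixed NE: P1 plays (A: 0.8333, B: 0.1667), P2 plays (X: 0.3333, Y: 0.6667)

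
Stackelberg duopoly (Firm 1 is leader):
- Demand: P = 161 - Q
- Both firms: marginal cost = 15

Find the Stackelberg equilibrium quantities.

q₁* (leader) = 73.0, q₂* (follower) = 36.5

Work:
Follower's reaction: q₂ = (a - c - q₁)/2
Leader substitutes: π₁ = q₁·(a - q₁ - (a-c-q₁)/2 - c)
FOC: q₁* = (161 - 15)/2 = 73.00
Then: q₂* = (161 - 15 - 73.0)/2 = 36.50
Leader has first-mover advantage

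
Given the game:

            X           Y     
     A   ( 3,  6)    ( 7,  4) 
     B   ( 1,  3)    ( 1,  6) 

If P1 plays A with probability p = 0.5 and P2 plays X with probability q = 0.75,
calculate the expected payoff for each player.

E[P1] = 2.5, E[P2] = 4.625

Work:
E[P1] = p·q·π₁(A,X) + p·(1-q)·π₁(A,Y) + (1-p)·q·π₁(B,X) + (1-p)·(1-q)·π₁(B,Y)
= 0.5·0.75·3 + 0.5·0.25·7 + 0.5·0.75·1 + 0.5·0.25·1
= 2.5

E[P2] = 4.625 (similar calculation)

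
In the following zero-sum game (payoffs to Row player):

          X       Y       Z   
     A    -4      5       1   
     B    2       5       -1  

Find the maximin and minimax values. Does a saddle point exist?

Maximin = -1, Minimax = 1, Saddle: False

Work:
Row minimums: [-4, -1] → maximin = -1
Column maximums: [2, 5, 1] → minimax = 1
No saddle point (maximin ≠ minimax). Mixed strategy needed.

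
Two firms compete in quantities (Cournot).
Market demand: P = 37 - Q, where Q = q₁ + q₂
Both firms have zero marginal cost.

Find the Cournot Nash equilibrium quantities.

q₁* = q₂* = 12.33; P* = 12.33

Work:
Profit: π_i = P·q_i = (a - q_i - q_j)·q_i
FOC: ∂π_i/∂q_i = a - 2q_i - q_j = 0
Reaction function: q_i = (37 - q_j)/2
Symmetry: q* = 37/3 = 12.33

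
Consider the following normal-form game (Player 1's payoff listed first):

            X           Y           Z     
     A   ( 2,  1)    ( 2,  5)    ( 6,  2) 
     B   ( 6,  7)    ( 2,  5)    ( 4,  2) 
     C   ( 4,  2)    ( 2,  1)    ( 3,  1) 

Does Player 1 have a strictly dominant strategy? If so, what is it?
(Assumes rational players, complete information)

No strictly dominant strategy exists for Player 1

Work:
A strategy strictly dominates another if it gives a strictly higher payoff against every opponent action. Compare each pair of P1's strategies column-by-column:
  A vs B: [2 vs 6, 2 vs 2, 6 vs 4] → A does not strictly dominate B (column X: 2 ≤ 6)
  A vs C: [2 vs 4, 2 vs 2, 6 vs 3] → A does not strictly dominate C (column X: 2 ≤ 4)
  B vs A: [6 vs 2, 2 vs 2, 4 vs 6] → B does not strictly dominate A (column Y: 2 ≤ 2)
  B vs C: [6 vs 4, 2 vs 2, 4 vs 3] → B does not strictly dominate C (column Y: 2 ≤ 2)
  C vs A: [4 vs 2, 2 vs 2, 3 vs 6] → C does not strictly dominate A (column Y: 2 ≤ 2)
  C vs B: [4 vs 6, 2 vs 2, 3 vs 4] → C does not strictly dominate B (column X: 4 ≤ 6)
No single strategy strictly dominates all others → no strictly dominant strategy.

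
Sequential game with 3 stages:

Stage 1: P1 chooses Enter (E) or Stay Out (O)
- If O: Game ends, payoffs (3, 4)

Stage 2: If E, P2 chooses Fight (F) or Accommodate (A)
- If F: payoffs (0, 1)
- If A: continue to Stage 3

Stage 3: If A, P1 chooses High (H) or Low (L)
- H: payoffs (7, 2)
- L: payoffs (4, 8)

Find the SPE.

SPE: (E, A, H); Outcome (7, 2)

Work:
Stage 3: P1 chooses H (7 vs 4)
Stage 2: P2: F->1, A->2 (anticipating H). Choose A
Stage 1: P1: O->3, E->7 (anticipating A, H). Choose E
SPE path: E -> A -> H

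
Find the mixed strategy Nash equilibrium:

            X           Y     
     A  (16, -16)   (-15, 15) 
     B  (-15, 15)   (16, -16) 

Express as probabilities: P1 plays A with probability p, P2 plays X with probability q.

p = 0.5, q = 0.5

Work:
Find probabilities that make opponent indifferent:
P2 chooses q to make P1 indifferent between A and B
P1 chooses p to make P2 indifferent between X and Y
Mixed NE: P1 plays (A: 0.5, B: 0.5), P2 plays (X: 0.5, Y: 0.5)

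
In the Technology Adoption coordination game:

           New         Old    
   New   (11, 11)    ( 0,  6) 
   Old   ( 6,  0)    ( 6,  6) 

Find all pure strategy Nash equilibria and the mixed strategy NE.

Pure NE: (New, New) and (Old, Old); Mixed NE: p = 0.5455, q = 0.5455

Work:
Check pure NE:
(New, New): (11, 11) - no unilateral deviation beneficial
(Old, Old): (6, 6) - no unilateral deviation beneficial
Mixed NE: P1 plays New with p = 0.5455, P2 plays New with q = 0.5455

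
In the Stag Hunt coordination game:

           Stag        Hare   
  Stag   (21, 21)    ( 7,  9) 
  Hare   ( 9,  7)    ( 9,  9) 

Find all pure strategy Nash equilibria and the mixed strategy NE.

Pure NE: (Stag, Stag) and (Hare, Hare); Mixed NE: p = 0.1429, q = 0.1429

Work:
Check pure NE:
(Stag, Stag): (21, 21) - no unilateral deviation beneficial
(Hare, Hare): (9, 9) - no unilateral deviation beneficial
Mixed NE: P1 plays Stag with p = 0.1429, P2 plays Stag with q = 0.1429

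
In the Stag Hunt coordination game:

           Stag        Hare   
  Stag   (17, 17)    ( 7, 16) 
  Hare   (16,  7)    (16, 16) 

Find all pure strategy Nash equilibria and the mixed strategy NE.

Pure NE: (Stag, Stag) and (Hare, Hare); Mixed NE: p = 0.9, q = 0.9

Work:
Check pure NE:
(Stag, Stag): (17, 17) - no unilateral deviation beneficial
(Hare, Hare): (16, 16) - no unilateral deviation beneficial
Mixed NE: P1 plays Stag with p = 0.9, P2 plays Stag with q = 0.9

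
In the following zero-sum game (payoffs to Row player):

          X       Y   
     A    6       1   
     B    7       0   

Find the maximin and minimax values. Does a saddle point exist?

Maximin = 1, Minimax = 1, Saddle: True

Work:
Row minimums: [1, 0] → maximin = 1
Column maximums: [7, 1] → minimax = 1
Saddle point exists! Game value = 1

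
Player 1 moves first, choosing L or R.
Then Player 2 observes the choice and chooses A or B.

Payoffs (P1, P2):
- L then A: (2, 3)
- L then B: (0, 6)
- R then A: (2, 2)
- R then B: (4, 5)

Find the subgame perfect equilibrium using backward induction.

P1 plays R, P2 plays B after L and B after R; Payoff (4, 5)

Work:
Backward induction:
After L: P2 chooses B → P1 gets 0
After R: P2 chooses B → P1 gets 4
P1 chooses R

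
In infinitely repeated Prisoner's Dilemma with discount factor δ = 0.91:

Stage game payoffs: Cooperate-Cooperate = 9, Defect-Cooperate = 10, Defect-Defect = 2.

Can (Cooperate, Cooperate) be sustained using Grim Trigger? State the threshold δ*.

δ* = 0.125; since δ = 0.91 ≥ 0.125, cooperation can be sustained

Work:
For Grim Trigger:
Cooperate forever: 9/(1-δ)
Defect then punished: 10 + 2·δ/(1-δ)
Need: 9/(1-δ) ≥ 10 + 2·δ/(1-δ)
Solving: δ ≥ (T-R)/(T-P) = (10-9)/(10-2) = 0.125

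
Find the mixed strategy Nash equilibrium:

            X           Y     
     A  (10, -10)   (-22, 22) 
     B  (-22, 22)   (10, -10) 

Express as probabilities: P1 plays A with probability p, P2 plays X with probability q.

p = 0.5, q = 0.5

Work:
Find probabilities that make opponent indifferent:
P2 chooses q to make P1 indifferent between A and B
P1 chooses p to make P2 indifferent between X and Y
Mixed NE: P1 plays (A: 0.5, B: 0.5), P2 plays (X: 0.5, Y: 0.5)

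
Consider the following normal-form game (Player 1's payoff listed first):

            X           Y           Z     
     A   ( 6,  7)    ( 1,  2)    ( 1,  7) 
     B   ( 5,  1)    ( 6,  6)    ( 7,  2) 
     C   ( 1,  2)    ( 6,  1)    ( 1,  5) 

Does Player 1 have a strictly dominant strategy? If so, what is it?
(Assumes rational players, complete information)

No strictly dominant strategy exists for Player 1

Work:
A strategy strictly dominates another if it gives a strictly higher payoff against every opponent action. Compare each pair of P1's strategies column-by-column:
  A vs B: [6 vs 5, 1 vs 6, 1 vs 7] → A does not strictly dominate B (column Y: 1 ≤ 6)
  A vs C: [6 vs 1, 1 vs 6, 1 vs 1] → A does not strictly dominate C (column Y: 1 ≤ 6)
  B vs A: [5 vs 6, 6 vs 1, 7 vs 1] → B does not strictly dominate A (column X: 5 ≤ 6)
  B vs C: [5 vs 1, 6 vs 6, 7 vs 1] → B does not strictly dominate C (column Y: 6 ≤ 6)
  C vs A: [1 vs 6, 6 vs 1, 1 vs 1] → C does not strictly dominate A (column X: 1 ≤ 6)
  C vs B: [1 vs 5, 6 vs 6, 1 vs 7] → C does not strictly dominate B (column X: 1 ≤ 5)
No single strategy strictly dominates all others → no strictly dominant strategy.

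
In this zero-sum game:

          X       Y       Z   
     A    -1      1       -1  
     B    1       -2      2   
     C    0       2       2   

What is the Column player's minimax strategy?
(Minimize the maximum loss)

Column should play X, value = 1

Work:
Column player minimizes Row's maximum payoff:
Column X: max payoff to Row = 1
Column Y: max payoff to Row = 2
Column Z: max payoff to Row = 2
Minimum is 1, achieved by column X.
Minimax strategy: X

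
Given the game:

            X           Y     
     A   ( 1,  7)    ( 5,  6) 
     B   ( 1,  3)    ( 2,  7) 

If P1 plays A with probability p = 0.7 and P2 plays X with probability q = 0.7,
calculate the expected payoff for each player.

E[P1] = 1.93, E[P2] = 5.95

Work:
E[P1] = p·q·π₁(A,X) + p·(1-q)·π₁(A,Y) + (1-p)·q·π₁(B,X) + (1-p)·(1-q)·π₁(B,Y)
= 0.7·0.7·1 + 0.7·0.3·5 + 0.3·0.7·1 + 0.3·0.3·2
= 1.93

E[P2] = 5.95 (similar calculation)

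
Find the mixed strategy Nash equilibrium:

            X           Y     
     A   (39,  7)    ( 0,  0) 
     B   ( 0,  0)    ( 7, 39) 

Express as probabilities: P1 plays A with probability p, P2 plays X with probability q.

p = 0.8478, q = 0.1522

Work:
Find probabilities that make opponent indifferent:
P2 chooses q to make P1 indifferent between A and B
P1 chooses p to make P2 indifferent between X and Y
Mixed NE: P1 plays (A: 0.8478, B: 0.1522), P2 plays (X: 0.1522, Y: 0.8478)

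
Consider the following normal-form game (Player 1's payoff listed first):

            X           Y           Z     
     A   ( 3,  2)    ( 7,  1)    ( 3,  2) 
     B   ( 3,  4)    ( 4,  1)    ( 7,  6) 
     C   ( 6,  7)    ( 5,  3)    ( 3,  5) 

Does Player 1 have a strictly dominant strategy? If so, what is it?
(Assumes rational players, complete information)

No strictly dominant strategy exists for Player 1

Work:
A strategy strictly dominates another if it gives a strictly higher payoff against every opponent action. Compare each pair of P1's strategies column-by-column:
  A vs B: [3 vs 3, 7 vs 4, 3 vs 7] → A does not strictly dominate B (column X: 3 ≤ 3)
  A vs C: [3 vs 6, 7 vs 5, 3 vs 3] → A does not strictly dominate C (column X: 3 ≤ 6)
  B vs A: [3 vs 3, 4 vs 7, 7 vs 3] → B does not strictly dominate A (column X: 3 ≤ 3)
  B vs C: [3 vs 6, 4 vs 5, 7 vs 3] → B does not strictly dominate C (column X: 3 ≤ 6)
  C vs A: [6 vs 3, 5 vs 7, 3 vs 3] → C does not strictly dominate A (column Y: 5 ≤ 7)
  C vs B: [6 vs 3, 5 vs 4, 3 vs 7] → C does not strictly dominate B (column Z: 3 ≤ 7)
No single strategy strictly dominates all others → no strictly dominant strategy.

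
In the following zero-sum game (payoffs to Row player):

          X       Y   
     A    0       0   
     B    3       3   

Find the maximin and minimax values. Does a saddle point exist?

Maximin = 3, Minimax = 3, Saddle: True

Work:
Row minimums: [0, 3] → maximin = 3
Column maximums: [3, 3] → minimax = 3
Saddle point exists! Game value = 3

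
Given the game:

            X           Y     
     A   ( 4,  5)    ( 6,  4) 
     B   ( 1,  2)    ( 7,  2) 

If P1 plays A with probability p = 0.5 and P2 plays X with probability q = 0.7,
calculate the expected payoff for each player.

E[P1] = 3.7, E[P2] = 3.35

Work:
E[P1] = p·q·π₁(A,X) + p·(1-q)·π₁(A,Y) + (1-p)·q·π₁(B,X) + (1-p)·(1-q)·π₁(B,Y)
= 0.5·0.7·4 + 0.5·0.3·6 + 0.5·0.7·1 + 0.5·0.3·7
= 3.7

E[P2] = 3.35 (similar calculation)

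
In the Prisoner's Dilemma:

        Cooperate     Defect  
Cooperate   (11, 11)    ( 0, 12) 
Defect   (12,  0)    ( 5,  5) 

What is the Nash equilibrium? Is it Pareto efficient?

(Defect, Defect) is NE; not Pareto efficient

Work:
Defect dominates Cooperate for both players:
If P2 cooperates: Defect (12) > Cooperate (11)
If P2 defects: Defect (5) > Cooperate (0)
NE: (Defect, Defect) with payoff (5, 5)
But (Cooperate, Cooperate) = (11, 11) Pareto dominates (5, 5)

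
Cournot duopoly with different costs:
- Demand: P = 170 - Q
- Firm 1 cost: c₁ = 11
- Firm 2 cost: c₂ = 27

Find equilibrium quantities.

q₁* = 58.33, q₂* = 42.33

Work:
Reaction: q₁ = (170 - 11 - q₂)/2
Reaction: q₂ = (170 - 27 - q₁)/2
Solve simultaneously:
q₁* = (170 - 2×11 + 27)/3 = 58.33
q₂* = (170 - 2×27 + 11)/3 = 42.33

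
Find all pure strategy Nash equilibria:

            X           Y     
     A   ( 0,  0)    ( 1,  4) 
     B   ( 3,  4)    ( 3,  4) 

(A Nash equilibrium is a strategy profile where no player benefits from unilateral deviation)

Nash equilibrium: (B, X), (B, Y)

Work:
Best responses:
  P1 vs X: payoffs [0, 3] → best response B (payoff 3)
  P1 vs Y: payoffs [1, 3] → best response B (payoff 3)
  P2 vs A: payoffs [0, 4] → best response Y (payoff 4)
  P2 vs B: payoffs [4, 4] → best response X/Y (payoff 4)
Mutual best responses: (B,X), (B,Y) → Nash equilibria.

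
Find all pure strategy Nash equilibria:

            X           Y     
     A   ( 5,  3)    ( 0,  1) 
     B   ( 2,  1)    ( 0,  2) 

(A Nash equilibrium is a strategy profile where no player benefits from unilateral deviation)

Nash equilibrium: (A, X), (B, Y)

Work:
Best responses:
  P1 vs X: payoffs [5, 2] → best response A (payoff 5)
  P1 vs Y: payoffs [0, 0] → best response A/B (payoff 0)
  P2 vs A: payoffs [3, 1] → best response X (payoff 3)
  P2 vs B: payoffs [1, 2] → best response Y (payoff 2)
Mutual best responses: (A,X), (B,Y) → Nash equilibria.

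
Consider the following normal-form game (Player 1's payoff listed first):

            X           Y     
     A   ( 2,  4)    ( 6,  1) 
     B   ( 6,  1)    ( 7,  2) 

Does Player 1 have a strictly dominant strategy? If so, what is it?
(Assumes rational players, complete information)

Yes, Player 1's strictly dominant strategy is B

Work:
A strategy strictly dominates another if it gives a strictly higher payoff against every opponent action. Compare each pair of P1's strategies column-by-column:
  A vs B: [2 vs 6, 6 vs 7] → A does not strictly dominate B (column X: 2 ≤ 6)
  B vs A: [6 vs 2, 7 vs 6] → B strictly dominates A
B strictly dominates every other strategy → strictly dominant.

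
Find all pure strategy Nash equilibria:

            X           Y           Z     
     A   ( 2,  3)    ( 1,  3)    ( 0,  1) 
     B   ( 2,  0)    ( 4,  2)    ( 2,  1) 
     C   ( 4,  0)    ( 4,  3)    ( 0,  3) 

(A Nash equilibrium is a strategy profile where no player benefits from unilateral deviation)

Nash equilibrium: (B, Y), (C, Y)

Work:
Best responses:
  P1 vs X: payoffs [2, 2, 4] → best response C (payoff 4)
  P1 vs Y: payoffs [1, 4, 4] → best response B/C (payoff 4)
  P1 vs Z: payoffs [0, 2, 0] → best response B (payoff 2)
  P2 vs A: payoffs [3, 3, 1] → best response X/Y (payoff 3)
  P2 vs B: payoffs [0, 2, 1] → best response Y (payoff 2)
  P2 vs C: payoffs [0, 3, 3] → best response Y/Z (payoff 3)
Mutual best responses: (B,Y), (C,Y) → Nash equilibria.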